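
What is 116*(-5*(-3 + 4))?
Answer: -580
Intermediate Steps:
116*(-5*(-3 + 4)) = 116*(-5*1) = 116*(-5) = -580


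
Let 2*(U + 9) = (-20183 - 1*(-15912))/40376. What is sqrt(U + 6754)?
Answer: sqrt(56100800807)/2884 ≈ 82.128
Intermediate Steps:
U = -731039/80752 (U = -9 + ((-20183 - 1*(-15912))/40376)/2 = -9 + ((-20183 + 15912)*(1/40376))/2 = -9 + (-4271*1/40376)/2 = -9 + (1/2)*(-4271/40376) = -9 - 4271/80752 = -731039/80752 ≈ -9.0529)
sqrt(U + 6754) = sqrt(-731039/80752 + 6754) = sqrt(544667969/80752) = sqrt(56100800807)/2884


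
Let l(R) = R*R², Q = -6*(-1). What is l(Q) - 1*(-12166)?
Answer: 12382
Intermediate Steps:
Q = 6
l(R) = R³
l(Q) - 1*(-12166) = 6³ - 1*(-12166) = 216 + 12166 = 12382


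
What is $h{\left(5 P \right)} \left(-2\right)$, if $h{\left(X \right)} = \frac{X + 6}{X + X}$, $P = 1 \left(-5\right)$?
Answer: $- \frac{19}{25} \approx -0.76$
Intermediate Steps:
$P = -5$
$h{\left(X \right)} = \frac{6 + X}{2 X}$
$h{\left(5 P \right)} \left(-2\right) = \frac{6 + 5 \left(-5\right)}{2 \cdot 5 \left(-5\right)} \left(-2\right) = \frac{6 - 25}{2 \left(-25\right)} \left(-2\right) = \frac{1}{2} \left(- \frac{1}{25}\right) \left(-19\right) \left(-2\right) = \frac{19}{50} \left(-2\right) = - \frac{19}{25}$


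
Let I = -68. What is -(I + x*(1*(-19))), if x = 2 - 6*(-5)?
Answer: 676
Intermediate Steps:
x = 32 (x = 2 + 30 = 32)
-(I + x*(1*(-19))) = -(-68 + 32*(1*(-19))) = -(-68 + 32*(-19)) = -(-68 - 608) = -1*(-676) = 676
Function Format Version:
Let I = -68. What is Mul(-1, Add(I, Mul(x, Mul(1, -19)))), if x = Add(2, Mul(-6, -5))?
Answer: 676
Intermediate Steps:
x = 32 (x = Add(2, 30) = 32)
Mul(-1, Add(I, Mul(x, Mul(1, -19)))) = Mul(-1, Add(-68, Mul(32, Mul(1, -19)))) = Mul(-1, Add(-68, Mul(32, -19))) = Mul(-1, Add(-68, -608)) = Mul(-1, -676) = 676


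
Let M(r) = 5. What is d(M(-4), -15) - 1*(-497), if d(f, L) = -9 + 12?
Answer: 500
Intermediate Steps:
d(f, L) = 3
d(M(-4), -15) - 1*(-497) = 3 - 1*(-497) = 3 + 497 = 500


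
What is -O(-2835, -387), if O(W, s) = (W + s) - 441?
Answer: 3663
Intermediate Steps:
O(W, s) = -441 + W + s
-O(-2835, -387) = -(-441 - 2835 - 387) = -1*(-3663) = 3663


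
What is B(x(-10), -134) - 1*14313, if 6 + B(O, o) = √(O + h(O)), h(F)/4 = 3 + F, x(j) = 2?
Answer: -14319 + √22 ≈ -14314.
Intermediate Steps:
h(F) = 12 + 4*F (h(F) = 4*(3 + F) = 12 + 4*F)
B(O, o) = -6 + √(12 + 5*O) (B(O, o) = -6 + √(O + (12 + 4*O)) = -6 + √(12 + 5*O))
B(x(-10), -134) - 1*14313 = (-6 + √(12 + 5*2)) - 1*14313 = (-6 + √(12 + 10)) - 14313 = (-6 + √22) - 14313 = -14319 + √22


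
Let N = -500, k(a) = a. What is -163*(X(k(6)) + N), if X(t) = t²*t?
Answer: 46292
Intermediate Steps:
X(t) = t³
-163*(X(k(6)) + N) = -163*(6³ - 500) = -163*(216 - 500) = -163*(-284) = 46292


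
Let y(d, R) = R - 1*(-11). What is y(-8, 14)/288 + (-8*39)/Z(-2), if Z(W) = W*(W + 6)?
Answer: 11257/288 ≈ 39.087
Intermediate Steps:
Z(W) = W*(6 + W)
y(d, R) = 11 + R (y(d, R) = R + 11 = 11 + R)
y(-8, 14)/288 + (-8*39)/Z(-2) = (11 + 14)/288 + (-8*39)/((-2*(6 - 2))) = 25*(1/288) - 312/((-2*4)) = 25/288 - 312/(-8) = 25/288 - 312*(-⅛) = 25/288 + 39 = 11257/288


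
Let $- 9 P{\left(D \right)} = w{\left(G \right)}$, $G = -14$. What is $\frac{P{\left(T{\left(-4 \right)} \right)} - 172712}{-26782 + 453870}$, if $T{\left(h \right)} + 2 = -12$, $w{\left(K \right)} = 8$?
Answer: $- \frac{97151}{240237} \approx -0.4044$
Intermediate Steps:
$T{\left(h \right)} = -14$ ($T{\left(h \right)} = -2 - 12 = -14$)
$P{\left(D \right)} = - \frac{8}{9}$ ($P{\left(D \right)} = \left(- \frac{1}{9}\right) 8 = - \frac{8}{9}$)
$\frac{P{\left(T{\left(-4 \right)} \right)} - 172712}{-26782 + 453870} = \frac{- \frac{8}{9} - 172712}{-26782 + 453870} = - \frac{1554416}{9 \cdot 427088} = \left(- \frac{1554416}{9}\right) \frac{1}{427088} = - \frac{97151}{240237}$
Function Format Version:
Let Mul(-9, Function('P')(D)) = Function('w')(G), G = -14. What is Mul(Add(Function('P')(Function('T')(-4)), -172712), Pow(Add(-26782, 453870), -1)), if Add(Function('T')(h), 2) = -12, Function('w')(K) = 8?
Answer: Rational(-97151, 240237) ≈ -0.40440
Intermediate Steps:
Function('T')(h) = -14 (Function('T')(h) = Add(-2, -12) = -14)
Function('P')(D) = Rational(-8, 9) (Function('P')(D) = Mul(Rational(-1, 9), 8) = Rational(-8, 9))
Mul(Add(Function('P')(Function('T')(-4)), -172712), Pow(Add(-26782, 453870), -1)) = Mul(Add(Rational(-8, 9), -172712), Pow(Add(-26782, 453870), -1)) = Mul(Rational(-1554416, 9), Pow(427088, -1)) = Mul(Rational(-1554416, 9), Rational(1, 427088)) = Rational(-97151, 240237)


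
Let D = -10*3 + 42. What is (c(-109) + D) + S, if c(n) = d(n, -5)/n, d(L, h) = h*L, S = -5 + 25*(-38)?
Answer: -948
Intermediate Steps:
S = -955 (S = -5 - 950 = -955)
d(L, h) = L*h
c(n) = -5 (c(n) = (n*(-5))/n = (-5*n)/n = -5)
D = 12 (D = -30 + 42 = 12)
(c(-109) + D) + S = (-5 + 12) - 955 = 7 - 955 = -948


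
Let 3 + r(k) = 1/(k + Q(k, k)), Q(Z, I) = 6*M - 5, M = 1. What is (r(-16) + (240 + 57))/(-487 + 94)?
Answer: -4409/5895 ≈ -0.74792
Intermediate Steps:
Q(Z, I) = 1 (Q(Z, I) = 6*1 - 5 = 6 - 5 = 1)
r(k) = -3 + 1/(1 + k) (r(k) = -3 + 1/(k + 1) = -3 + 1/(1 + k))
(r(-16) + (240 + 57))/(-487 + 94) = ((-2 - 3*(-16))/(1 - 16) + (240 + 57))/(-487 + 94) = ((-2 + 48)/(-15) + 297)/(-393) = (-1/15*46 + 297)*(-1/393) = (-46/15 + 297)*(-1/393) = (4409/15)*(-1/393) = -4409/5895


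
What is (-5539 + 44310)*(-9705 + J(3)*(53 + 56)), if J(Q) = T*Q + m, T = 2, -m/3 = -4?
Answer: -300203853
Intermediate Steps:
m = 12 (m = -3*(-4) = 12)
J(Q) = 12 + 2*Q (J(Q) = 2*Q + 12 = 12 + 2*Q)
(-5539 + 44310)*(-9705 + J(3)*(53 + 56)) = (-5539 + 44310)*(-9705 + (12 + 2*3)*(53 + 56)) = 38771*(-9705 + (12 + 6)*109) = 38771*(-9705 + 18*109) = 38771*(-9705 + 1962) = 38771*(-7743) = -300203853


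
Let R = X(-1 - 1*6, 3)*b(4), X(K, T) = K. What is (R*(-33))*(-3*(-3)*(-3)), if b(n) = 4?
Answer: -24948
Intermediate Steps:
R = -28 (R = (-1 - 1*6)*4 = (-1 - 6)*4 = -7*4 = -28)
(R*(-33))*(-3*(-3)*(-3)) = (-28*(-33))*(-3*(-3)*(-3)) = 924*(9*(-3)) = 924*(-27) = -24948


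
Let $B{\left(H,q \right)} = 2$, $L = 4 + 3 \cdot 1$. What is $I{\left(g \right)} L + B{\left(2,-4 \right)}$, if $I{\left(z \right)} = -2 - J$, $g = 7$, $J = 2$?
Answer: $-26$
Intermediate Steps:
$L = 7$ ($L = 4 + 3 = 7$)
$I{\left(z \right)} = -4$ ($I{\left(z \right)} = -2 - 2 = -4$)
$I{\left(g \right)} L + B{\left(2,-4 \right)} = \left(-4\right) 7 + 2 = -28 + 2 = -26$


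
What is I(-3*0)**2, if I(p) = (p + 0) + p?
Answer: 0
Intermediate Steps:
I(p) = 2*p (I(p) = p + p = 2*p)
I(-3*0)**2 = (2*(-3*0))**2 = (2*0)**2 = 0**2 = 0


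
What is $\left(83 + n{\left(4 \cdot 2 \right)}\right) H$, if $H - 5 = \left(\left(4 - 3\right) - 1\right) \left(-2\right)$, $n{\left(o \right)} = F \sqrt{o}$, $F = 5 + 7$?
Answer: $415 + 120 \sqrt{2} \approx 584.71$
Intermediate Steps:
$F = 12$
$n{\left(o \right)} = 12 \sqrt{o}$
$H = 5$ ($H = 5 + \left(\left(4 - 3\right) - 1\right) \left(-2\right) = 5 + \left(1 - 1\right) \left(-2\right) = 5 + 0 \left(-2\right) = 5 + 0 = 5$)
$\left(83 + n{\left(4 \cdot 2 \right)}\right) H = \left(83 + 12 \sqrt{4 \cdot 2}\right) 5 = \left(83 + 12 \sqrt{8}\right) 5 = \left(83 + 12 \cdot 2 \sqrt{2}\right) 5 = \left(83 + 24 \sqrt{2}\right) 5 = 415 + 120 \sqrt{2}$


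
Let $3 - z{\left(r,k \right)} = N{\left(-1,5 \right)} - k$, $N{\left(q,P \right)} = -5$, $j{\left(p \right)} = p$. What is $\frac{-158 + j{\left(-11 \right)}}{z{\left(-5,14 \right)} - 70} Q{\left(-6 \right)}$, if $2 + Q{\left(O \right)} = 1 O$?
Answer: $- \frac{169}{6} \approx -28.167$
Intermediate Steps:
$Q{\left(O \right)} = -2 + O$ ($Q{\left(O \right)} = -2 + 1 O = -2 + O$)
$z{\left(r,k \right)} = 8 + k$ ($z{\left(r,k \right)} = 3 - \left(-5 - k\right) = 3 + \left(5 + k\right) = 8 + k$)
$\frac{-158 + j{\left(-11 \right)}}{z{\left(-5,14 \right)} - 70} Q{\left(-6 \right)} = \frac{-158 - 11}{\left(8 + 14\right) - 70} \left(-2 - 6\right) = - \frac{169}{22 - 70} \left(-8\right) = - \frac{169}{-48} \left(-8\right) = \left(-169\right) \left(- \frac{1}{48}\right) \left(-8\right) = \frac{169}{48} \left(-8\right) = - \frac{169}{6}$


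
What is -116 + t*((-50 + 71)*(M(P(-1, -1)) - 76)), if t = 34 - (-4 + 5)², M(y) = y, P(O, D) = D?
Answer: -53477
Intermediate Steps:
t = 33 (t = 34 - 1*1² = 34 - 1*1 = 34 - 1 = 33)
-116 + t*((-50 + 71)*(M(P(-1, -1)) - 76)) = -116 + 33*((-50 + 71)*(-1 - 76)) = -116 + 33*(21*(-77)) = -116 + 33*(-1617) = -116 - 53361 = -53477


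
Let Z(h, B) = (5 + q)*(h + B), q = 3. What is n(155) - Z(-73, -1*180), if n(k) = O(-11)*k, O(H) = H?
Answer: 319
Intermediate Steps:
n(k) = -11*k
Z(h, B) = 8*B + 8*h (Z(h, B) = (5 + 3)*(h + B) = 8*(B + h) = 8*B + 8*h)
n(155) - Z(-73, -1*180) = -11*155 - (8*(-1*180) + 8*(-73)) = -1705 - (8*(-180) - 584) = -1705 - (-1440 - 584) = -1705 - 1*(-2024) = -1705 + 2024 = 319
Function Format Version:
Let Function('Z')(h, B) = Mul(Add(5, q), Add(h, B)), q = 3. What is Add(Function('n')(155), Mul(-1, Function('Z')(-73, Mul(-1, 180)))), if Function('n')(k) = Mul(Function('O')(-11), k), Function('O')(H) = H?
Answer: 319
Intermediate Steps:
Function('n')(k) = Mul(-11, k)
Function('Z')(h, B) = Add(Mul(8, B), Mul(8, h)) (Function('Z')(h, B) = Mul(Add(5, 3), Add(h, B)) = Mul(8, Add(B, h)) = Add(Mul(8, B), Mul(8, h)))
Add(Function('n')(155), Mul(-1, Function('Z')(-73, Mul(-1, 180)))) = Add(Mul(-11, 155), Mul(-1, Add(Mul(8, Mul(-1, 180)), Mul(8, -73)))) = Add(-1705, Mul(-1, Add(Mul(8, -180), -584))) = Add(-1705, Mul(-1, Add(-1440, -584))) = Add(-1705, Mul(-1, -2024)) = Add(-1705, 2024) = 319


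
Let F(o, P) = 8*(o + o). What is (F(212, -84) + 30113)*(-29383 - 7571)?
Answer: -1238143770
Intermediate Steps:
F(o, P) = 16*o (F(o, P) = 8*(2*o) = 16*o)
(F(212, -84) + 30113)*(-29383 - 7571) = (16*212 + 30113)*(-29383 - 7571) = (3392 + 30113)*(-36954) = 33505*(-36954) = -1238143770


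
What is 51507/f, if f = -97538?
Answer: -51507/97538 ≈ -0.52807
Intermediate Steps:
51507/f = 51507/(-97538) = 51507*(-1/97538) = -51507/97538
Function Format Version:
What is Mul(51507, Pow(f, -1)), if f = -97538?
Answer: Rational(-51507, 97538) ≈ -0.52807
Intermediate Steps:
Mul(51507, Pow(f, -1)) = Mul(51507, Pow(-97538, -1)) = Mul(51507, Rational(-1, 97538)) = Rational(-51507, 97538)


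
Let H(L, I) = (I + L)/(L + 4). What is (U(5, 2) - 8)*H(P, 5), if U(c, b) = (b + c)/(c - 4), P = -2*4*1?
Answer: -¾ ≈ -0.75000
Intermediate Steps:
P = -8 (P = -8*1 = -8)
H(L, I) = (I + L)/(4 + L)
U(c, b) = (b + c)/(-4 + c)
(U(5, 2) - 8)*H(P, 5) = ((2 + 5)/(-4 + 5) - 8)*((5 - 8)/(4 - 8)) = (7/1 - 8)*(-3/(-4)) = (1*7 - 8)*(-¼*(-3)) = (7 - 8)*(¾) = -1*¾ = -¾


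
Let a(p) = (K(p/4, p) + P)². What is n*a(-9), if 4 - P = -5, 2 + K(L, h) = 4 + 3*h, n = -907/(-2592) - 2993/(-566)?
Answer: 33084872/22923 ≈ 1443.3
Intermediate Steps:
n = 4135609/733536 (n = -907*(-1/2592) - 2993*(-1/566) = 907/2592 + 2993/566 = 4135609/733536 ≈ 5.6379)
K(L, h) = 2 + 3*h (K(L, h) = -2 + (4 + 3*h) = 2 + 3*h)
P = 9 (P = 4 - 1*(-5) = 4 + 5 = 9)
a(p) = (11 + 3*p)² (a(p) = ((2 + 3*p) + 9)² = (11 + 3*p)²)
n*a(-9) = 4135609*(11 + 3*(-9))²/733536 = 4135609*(11 - 27)²/733536 = (4135609/733536)*(-16)² = (4135609/733536)*256 = 33084872/22923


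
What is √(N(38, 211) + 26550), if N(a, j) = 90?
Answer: 12*√185 ≈ 163.22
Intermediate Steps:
√(N(38, 211) + 26550) = √(90 + 26550) = √26640 = 12*√185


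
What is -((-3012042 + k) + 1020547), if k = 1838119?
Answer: 153376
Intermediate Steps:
-((-3012042 + k) + 1020547) = -((-3012042 + 1838119) + 1020547) = -(-1173923 + 1020547) = -1*(-153376) = 153376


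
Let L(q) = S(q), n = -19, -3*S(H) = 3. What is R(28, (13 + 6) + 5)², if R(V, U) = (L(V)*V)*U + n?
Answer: 477481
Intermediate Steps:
S(H) = -1 (S(H) = -⅓*3 = -1)
L(q) = -1
R(V, U) = -19 - U*V (R(V, U) = (-V)*U - 19 = -U*V - 19 = -19 - U*V)
R(28, (13 + 6) + 5)² = (-19 - 1*((13 + 6) + 5)*28)² = (-19 - 1*(19 + 5)*28)² = (-19 - 1*24*28)² = (-19 - 672)² = (-691)² = 477481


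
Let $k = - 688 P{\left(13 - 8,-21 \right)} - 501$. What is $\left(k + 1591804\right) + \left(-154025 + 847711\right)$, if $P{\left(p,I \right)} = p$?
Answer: $2281549$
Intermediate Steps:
$k = -3941$ ($k = - 688 \left(13 - 8\right) - 501 = \left(-688\right) 5 - 501 = -3440 - 501 = -3941$)
$\left(k + 1591804\right) + \left(-154025 + 847711\right) = \left(-3941 + 1591804\right) + \left(-154025 + 847711\right) = 1587863 + 693686 = 2281549$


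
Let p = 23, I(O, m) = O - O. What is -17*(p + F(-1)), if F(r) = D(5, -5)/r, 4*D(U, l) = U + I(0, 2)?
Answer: -1479/4 ≈ -369.75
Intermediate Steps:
I(O, m) = 0
D(U, l) = U/4 (D(U, l) = (U + 0)/4 = U/4)
F(r) = 5/(4*r) (F(r) = ((¼)*5)/r = 5/(4*r))
-17*(p + F(-1)) = -17*(23 + (5/4)/(-1)) = -17*(23 + (5/4)*(-1)) = -17*(23 - 5/4) = -17*87/4 = -1479/4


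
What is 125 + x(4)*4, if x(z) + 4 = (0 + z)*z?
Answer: 173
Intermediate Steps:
x(z) = -4 + z² (x(z) = -4 + (0 + z)*z = -4 + z*z = -4 + z²)
125 + x(4)*4 = 125 + (-4 + 4²)*4 = 125 + (-4 + 16)*4 = 125 + 12*4 = 125 + 48 = 173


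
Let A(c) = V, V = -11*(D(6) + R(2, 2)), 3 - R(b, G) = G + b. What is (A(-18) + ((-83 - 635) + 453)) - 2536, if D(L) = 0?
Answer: -2790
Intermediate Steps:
R(b, G) = 3 - G - b (R(b, G) = 3 - (G + b) = 3 + (-G - b) = 3 - G - b)
V = 11 (V = -11*(0 + (3 - 1*2 - 1*2)) = -11*(0 + (3 - 2 - 2)) = -11*(0 - 1) = -11*(-1) = 11)
A(c) = 11
(A(-18) + ((-83 - 635) + 453)) - 2536 = (11 + ((-83 - 635) + 453)) - 2536 = (11 + (-718 + 453)) - 2536 = (11 - 265) - 2536 = -254 - 2536 = -2790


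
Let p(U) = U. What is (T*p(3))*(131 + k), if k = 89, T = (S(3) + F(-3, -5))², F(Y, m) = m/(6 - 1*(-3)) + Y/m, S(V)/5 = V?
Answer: 20166476/135 ≈ 1.4938e+5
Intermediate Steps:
S(V) = 5*V
F(Y, m) = m/9 + Y/m (F(Y, m) = m/(6 + 3) + Y/m = m/9 + Y/m)
T = 458329/2025 (T = (5*3 + ((⅑)*(-5) - 3/(-5)))² = (15 + (-5/9 - 3*(-⅕)))² = (15 + (-5/9 + ⅗))² = (15 + 2/45)² = (677/45)² = 458329/2025 ≈ 226.34)
(T*p(3))*(131 + k) = ((458329/2025)*3)*(131 + 89) = (458329/675)*220 = 20166476/135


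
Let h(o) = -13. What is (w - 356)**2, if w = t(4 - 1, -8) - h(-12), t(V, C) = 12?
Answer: 109561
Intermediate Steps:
w = 25 (w = 12 - 1*(-13) = 12 + 13 = 25)
(w - 356)**2 = (25 - 356)**2 = (-331)**2 = 109561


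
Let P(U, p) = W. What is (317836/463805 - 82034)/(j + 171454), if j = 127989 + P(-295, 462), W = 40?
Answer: -1654237458/6039204905 ≈ -0.27392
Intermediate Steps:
P(U, p) = 40
j = 128029 (j = 127989 + 40 = 128029)
(317836/463805 - 82034)/(j + 171454) = (317836/463805 - 82034)/(128029 + 171454) = (317836*(1/463805) - 82034)/299483 = (317836/463805 - 82034)*(1/299483) = -38047461534/463805*1/299483 = -1654237458/6039204905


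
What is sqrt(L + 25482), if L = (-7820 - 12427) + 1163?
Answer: sqrt(6398) ≈ 79.988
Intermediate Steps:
L = -19084 (L = -20247 + 1163 = -19084)
sqrt(L + 25482) = sqrt(-19084 + 25482) = sqrt(6398)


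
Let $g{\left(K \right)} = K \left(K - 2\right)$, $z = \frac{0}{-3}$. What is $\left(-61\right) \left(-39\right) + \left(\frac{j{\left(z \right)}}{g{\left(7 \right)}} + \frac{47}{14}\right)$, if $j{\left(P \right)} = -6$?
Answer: $\frac{166753}{70} \approx 2382.2$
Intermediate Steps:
$z = 0$ ($z = 0 \left(- \frac{1}{3}\right) = 0$)
$g{\left(K \right)} = K \left(-2 + K\right)$
$\left(-61\right) \left(-39\right) + \left(\frac{j{\left(z \right)}}{g{\left(7 \right)}} + \frac{47}{14}\right) = \left(-61\right) \left(-39\right) + \left(- \frac{6}{7 \left(-2 + 7\right)} + \frac{47}{14}\right) = 2379 + \left(- \frac{6}{7 \cdot 5} + 47 \cdot \frac{1}{14}\right) = 2379 + \left(- \frac{6}{35} + \frac{47}{14}\right) = 2379 + \frac{223}{70} = \frac{166753}{70}$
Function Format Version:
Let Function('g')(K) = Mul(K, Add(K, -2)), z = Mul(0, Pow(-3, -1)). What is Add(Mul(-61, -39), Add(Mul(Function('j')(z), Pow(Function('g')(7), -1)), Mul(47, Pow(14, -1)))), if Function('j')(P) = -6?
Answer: Rational(166753, 70) ≈ 2382.2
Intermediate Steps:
z = 0 (z = Mul(0, Rational(-1, 3)) = 0)
Function('g')(K) = Mul(K, Add(-2, K))
Add(Mul(-61, -39), Add(Mul(Function('j')(z), Pow(Function('g')(7), -1)), Mul(47, Pow(14, -1)))) = Add(Mul(-61, -39), Add(Mul(-6, Pow(Mul(7, Add(-2, 7)), -1)), Mul(47, Pow(14, -1)))) = Add(2379, Add(Mul(-6, Pow(Mul(7, 5), -1)), Mul(47, Rational(1, 14)))) = Add(2379, Add(Mul(-6, Pow(35, -1)), Rational(47, 14))) = Add(2379, Add(Mul(-6, Rational(1, 35)), Rational(47, 14))) = Add(2379, Add(Rational(-6, 35), Rational(47, 14))) = Add(2379, Rational(223, 70)) = Rational(166753, 70)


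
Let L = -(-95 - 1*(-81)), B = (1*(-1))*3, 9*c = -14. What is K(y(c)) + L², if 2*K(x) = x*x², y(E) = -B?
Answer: 419/2 ≈ 209.50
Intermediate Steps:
c = -14/9 (c = (⅑)*(-14) = -14/9 ≈ -1.5556)
B = -3 (B = -1*3 = -3)
y(E) = 3 (y(E) = -1*(-3) = 3)
K(x) = x³/2 (K(x) = (x*x²)/2 = x³/2)
L = 14 (L = -(-95 + 81) = -1*(-14) = 14)
K(y(c)) + L² = (½)*3³ + 14² = (½)*27 + 196 = 27/2 + 196 = 419/2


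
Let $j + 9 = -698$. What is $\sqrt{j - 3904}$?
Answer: $i \sqrt{4611} \approx 67.904 i$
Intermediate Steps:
$j = -707$ ($j = -9 - 698 = -707$)
$\sqrt{j - 3904} = \sqrt{-707 - 3904} = \sqrt{-4611} = i \sqrt{4611}$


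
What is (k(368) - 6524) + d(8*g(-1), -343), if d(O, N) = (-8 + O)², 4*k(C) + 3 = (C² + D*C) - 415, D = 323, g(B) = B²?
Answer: 113887/2 ≈ 56944.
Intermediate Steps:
k(C) = -209/2 + C²/4 + 323*C/4 (k(C) = -¾ + ((C² + 323*C) - 415)/4 = -¾ + (-415 + C² + 323*C)/4 = -¾ + (-415/4 + C²/4 + 323*C/4) = -209/2 + C²/4 + 323*C/4)
(k(368) - 6524) + d(8*g(-1), -343) = ((-209/2 + (¼)*368² + (323/4)*368) - 6524) + (-8 + 8*(-1)²)² = ((-209/2 + (¼)*135424 + 29716) - 6524) + (-8 + 8*1)² = ((-209/2 + 33856 + 29716) - 6524) + (-8 + 8)² = (126935/2 - 6524) + 0² = 113887/2 + 0 = 113887/2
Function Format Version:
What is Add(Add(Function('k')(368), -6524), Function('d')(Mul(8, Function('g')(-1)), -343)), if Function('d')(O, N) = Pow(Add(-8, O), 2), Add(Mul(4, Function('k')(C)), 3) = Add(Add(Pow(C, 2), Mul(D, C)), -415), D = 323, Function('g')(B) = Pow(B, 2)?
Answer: Rational(113887, 2) ≈ 56944.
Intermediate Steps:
Function('k')(C) = Add(Rational(-209, 2), Mul(Rational(1, 4), Pow(C, 2)), Mul(Rational(323, 4), C)) (Function('k')(C) = Add(Rational(-3, 4), Mul(Rational(1, 4), Add(Add(Pow(C, 2), Mul(323, C)), -415))) = Add(Rational(-3, 4), Mul(Rational(1, 4), Add(-415, Pow(C, 2), Mul(323, C)))) = Add(Rational(-3, 4), Add(Rational(-415, 4), Mul(Rational(1, 4), Pow(C, 2)), Mul(Rational(323, 4), C))) = Add(Rational(-209, 2), Mul(Rational(1, 4), Pow(C, 2)), Mul(Rational(323, 4), C)))
Add(Add(Function('k')(368), -6524), Function('d')(Mul(8, Function('g')(-1)), -343)) = Add(Add(Add(Rational(-209, 2), Mul(Rational(1, 4), Pow(368, 2)), Mul(Rational(323, 4), 368)), -6524), Pow(Add(-8, Mul(8, Pow(-1, 2))), 2)) = Add(Add(Add(Rational(-209, 2), Mul(Rational(1, 4), 135424), 29716), -6524), Pow(Add(-8, Mul(8, 1)), 2)) = Add(Add(Add(Rational(-209, 2), 33856, 29716), -6524), Pow(Add(-8, 8), 2)) = Add(Add(Rational(126935, 2), -6524), Pow(0, 2)) = Add(Rational(113887, 2), 0) = Rational(113887, 2)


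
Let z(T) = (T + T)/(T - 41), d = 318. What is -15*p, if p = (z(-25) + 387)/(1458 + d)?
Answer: -15995/4884 ≈ -3.2750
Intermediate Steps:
z(T) = 2*T/(-41 + T) (z(T) = (2*T)/(-41 + T) = 2*T/(-41 + T))
p = 3199/14652 (p = (2*(-25)/(-41 - 25) + 387)/(1458 + 318) = (2*(-25)/(-66) + 387)/1776 = (2*(-25)*(-1/66) + 387)*(1/1776) = (25/33 + 387)*(1/1776) = (12796/33)*(1/1776) = 3199/14652 ≈ 0.21833)
-15*p = -15*3199/14652 = -15995/4884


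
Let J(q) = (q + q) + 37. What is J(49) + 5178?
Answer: 5313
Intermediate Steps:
J(q) = 37 + 2*q (J(q) = 2*q + 37 = 37 + 2*q)
J(49) + 5178 = (37 + 2*49) + 5178 = (37 + 98) + 5178 = 135 + 5178 = 5313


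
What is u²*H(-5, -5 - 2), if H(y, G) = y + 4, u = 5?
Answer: -25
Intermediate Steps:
H(y, G) = 4 + y
u²*H(-5, -5 - 2) = 5²*(4 - 5) = 25*(-1) = -25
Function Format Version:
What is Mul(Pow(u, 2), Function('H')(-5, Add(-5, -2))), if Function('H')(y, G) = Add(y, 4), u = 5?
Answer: -25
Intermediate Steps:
Function('H')(y, G) = Add(4, y)
Mul(Pow(u, 2), Function('H')(-5, Add(-5, -2))) = Mul(Pow(5, 2), Add(4, -5)) = Mul(25, -1) = -25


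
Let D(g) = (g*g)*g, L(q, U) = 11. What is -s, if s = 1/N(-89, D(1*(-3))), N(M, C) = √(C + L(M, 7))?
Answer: I/4 ≈ 0.25*I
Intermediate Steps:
D(g) = g³ (D(g) = g²*g = g³)
N(M, C) = √(11 + C) (N(M, C) = √(C + 11) = √(11 + C))
s = -I/4 (s = 1/(√(11 + (1*(-3))³)) = 1/(√(11 + (-3)³)) = 1/(√(11 - 27)) = 1/(√(-16)) = 1/(4*I) = -I/4 ≈ -0.25*I)
-s = -(-1)*I/4 = I/4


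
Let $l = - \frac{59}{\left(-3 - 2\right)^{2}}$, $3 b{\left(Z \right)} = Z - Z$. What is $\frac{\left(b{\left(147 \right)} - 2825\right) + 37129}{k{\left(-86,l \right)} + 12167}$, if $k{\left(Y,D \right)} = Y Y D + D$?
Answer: $- \frac{107200}{16531} \approx -6.4848$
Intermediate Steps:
$b{\left(Z \right)} = 0$ ($b{\left(Z \right)} = \frac{Z - Z}{3} = \frac{1}{3} \cdot 0 = 0$)
$l = - \frac{59}{25}$ ($l = - \frac{59}{\left(-5\right)^{2}} = - \frac{59}{25} \approx -2.36$)
$k{\left(Y,D \right)} = D + D Y^{2}$ ($k{\left(Y,D \right)} = Y^{2} D + D = D Y^{2} + D = D + D Y^{2}$)
$\frac{\left(b{\left(147 \right)} - 2825\right) + 37129}{k{\left(-86,l \right)} + 12167} = \frac{\left(0 - 2825\right) + 37129}{- \frac{59 \left(1 + \left(-86\right)^{2}\right)}{25} + 12167} = \frac{\left(0 - 2825\right) + 37129}{- \frac{59 \left(1 + 7396\right)}{25} + 12167} = \frac{-2825 + 37129}{\left(- \frac{59}{25}\right) 7397 + 12167} = \frac{34304}{- \frac{436423}{25} + 12167} = \frac{34304}{- \frac{132248}{25}} = 34304 \left(- \frac{25}{132248}\right) = - \frac{107200}{16531}$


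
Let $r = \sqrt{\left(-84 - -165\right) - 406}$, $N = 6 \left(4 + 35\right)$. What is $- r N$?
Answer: $- 1170 i \sqrt{13} \approx - 4218.5 i$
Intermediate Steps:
$N = 234$ ($N = 6 \cdot 39 = 234$)
$r = 5 i \sqrt{13}$ ($r = \sqrt{\left(-84 + 165\right) - 406} = \sqrt{81 - 406} = \sqrt{-325} = 5 i \sqrt{13} \approx 18.028 i$)
$- r N = - 5 i \sqrt{13} \cdot 234 = - 1170 i \sqrt{13}$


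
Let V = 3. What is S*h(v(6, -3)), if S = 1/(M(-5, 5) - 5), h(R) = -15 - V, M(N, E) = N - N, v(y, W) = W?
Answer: 18/5 ≈ 3.6000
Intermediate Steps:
M(N, E) = 0
h(R) = -18 (h(R) = -15 - 1*3 = -15 - 3 = -18)
S = -⅕ (S = 1/(0 - 5) = 1/(-5) = -⅕ ≈ -0.20000)
S*h(v(6, -3)) = -⅕*(-18) = 18/5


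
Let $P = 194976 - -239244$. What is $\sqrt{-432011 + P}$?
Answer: $47$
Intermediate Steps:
$P = 434220$ ($P = 194976 + 239244 = 434220$)
$\sqrt{-432011 + P} = \sqrt{-432011 + 434220} = \sqrt{2209} = 47$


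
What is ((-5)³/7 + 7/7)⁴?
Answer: 193877776/2401 ≈ 80749.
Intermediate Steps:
((-5)³/7 + 7/7)⁴ = (-125*⅐ + 7*(⅐))⁴ = (-125/7 + 1)⁴ = (-118/7)⁴ = 193877776/2401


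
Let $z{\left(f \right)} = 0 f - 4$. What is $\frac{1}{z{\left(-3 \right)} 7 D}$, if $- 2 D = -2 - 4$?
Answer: $- \frac{1}{84} \approx -0.011905$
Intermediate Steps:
$z{\left(f \right)} = -4$ ($z{\left(f \right)} = 0 - 4 = -4$)
$D = 3$ ($D = - \frac{-2 - 4}{2} = \left(- \frac{1}{2}\right) \left(-6\right) = 3$)
$\frac{1}{z{\left(-3 \right)} 7 D} = \frac{1}{\left(-4\right) 7 \cdot 3} = \frac{1}{\left(-28\right) 3} = \frac{1}{-84} = - \frac{1}{84}$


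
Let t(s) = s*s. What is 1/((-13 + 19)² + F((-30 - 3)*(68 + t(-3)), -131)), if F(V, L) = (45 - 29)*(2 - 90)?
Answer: -1/1372 ≈ -0.00072886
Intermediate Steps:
t(s) = s²
F(V, L) = -1408 (F(V, L) = 16*(-88) = -1408)
1/((-13 + 19)² + F((-30 - 3)*(68 + t(-3)), -131)) = 1/((-13 + 19)² - 1408) = 1/(6² - 1408) = 1/(36 - 1408) = 1/(-1372) = -1/1372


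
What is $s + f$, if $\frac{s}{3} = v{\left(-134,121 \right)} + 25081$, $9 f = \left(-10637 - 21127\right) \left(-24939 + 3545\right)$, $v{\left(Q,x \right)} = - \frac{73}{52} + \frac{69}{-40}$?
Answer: $\frac{117907593877}{1560} \approx 7.5582 \cdot 10^{7}$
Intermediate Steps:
$v{\left(Q,x \right)} = - \frac{1627}{520}$ ($v{\left(Q,x \right)} = \left(-73\right) \frac{1}{52} + 69 \left(- \frac{1}{40}\right) = - \frac{73}{52} - \frac{69}{40} = - \frac{1627}{520}$)
$f = \frac{226519672}{3}$ ($f = \frac{\left(-10637 - 21127\right) \left(-24939 + 3545\right)}{9} = \frac{\left(-31764\right) \left(-21394\right)}{9} = \frac{1}{9} \cdot 679559016 = \frac{226519672}{3} \approx 7.5507 \cdot 10^{7}$)
$s = \frac{39121479}{520}$ ($s = 3 \left(- \frac{1627}{520} + 25081\right) = 3 \cdot \frac{13040493}{520} = \frac{39121479}{520} \approx 75234.0$)
$s + f = \frac{39121479}{520} + \frac{226519672}{3} = \frac{117907593877}{1560}$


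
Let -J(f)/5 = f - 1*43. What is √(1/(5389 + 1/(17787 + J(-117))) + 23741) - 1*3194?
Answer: -3194 + √14887233580574123994/25041336 ≈ -3039.9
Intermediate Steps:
J(f) = 215 - 5*f (J(f) = -5*(f - 1*43) = -5*(f - 43) = -5*(-43 + f) = 215 - 5*f)
√(1/(5389 + 1/(17787 + J(-117))) + 23741) - 1*3194 = √(1/(5389 + 1/(17787 + (215 - 5*(-117)))) + 23741) - 1*3194 = √(1/(5389 + 1/(17787 + (215 + 585))) + 23741) - 3194 = √(1/(5389 + 1/(17787 + 800)) + 23741) - 3194 = √(1/(5389 + 1/18587) + 23741) - 3194 = √(1/(100165344/18587) + 23741) - 3194 = √(18587/100165344 + 23741) - 3194 = √(2378025450491/100165344) - 3194 = √14887233580574123994/25041336 - 3194 = -3194 + √14887233580574123994/25041336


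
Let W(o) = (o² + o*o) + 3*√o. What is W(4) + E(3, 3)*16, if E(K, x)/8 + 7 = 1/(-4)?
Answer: -890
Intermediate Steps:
E(K, x) = -58 (E(K, x) = -56 + 8/(-4) = -56 + 8*(-¼) = -56 - 2 = -58)
W(o) = 2*o² + 3*√o (W(o) = (o² + o²) + 3*√o = 2*o² + 3*√o)
W(4) + E(3, 3)*16 = (2*4² + 3*√4) - 58*16 = (2*16 + 3*2) - 928 = (32 + 6) - 928 = 38 - 928 = -890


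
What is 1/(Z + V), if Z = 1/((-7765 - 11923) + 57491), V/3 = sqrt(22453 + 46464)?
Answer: -37803/886382975482676 + 4287200427*sqrt(68917)/886382975482676 ≈ 0.0012697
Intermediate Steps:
V = 3*sqrt(68917) (V = 3*sqrt(22453 + 46464) = 3*sqrt(68917) ≈ 787.56)
Z = 1/37803 (Z = 1/(-19688 + 57491) = 1/37803 ≈ 2.6453e-5)
1/(Z + V) = 1/(1/37803 + 3*sqrt(68917))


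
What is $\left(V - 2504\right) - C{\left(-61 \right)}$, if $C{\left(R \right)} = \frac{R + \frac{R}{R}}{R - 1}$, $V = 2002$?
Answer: $- \frac{15592}{31} \approx -502.97$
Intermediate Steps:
$C{\left(R \right)} = \frac{1 + R}{-1 + R}$ ($C{\left(R \right)} = \frac{R + 1}{-1 + R} = \frac{1 + R}{-1 + R}$)
$\left(V - 2504\right) - C{\left(-61 \right)} = \left(2002 - 2504\right) - \frac{1 - 61}{-1 - 61} = \left(2002 - 2504\right) - \frac{1}{-62} \left(-60\right) = -502 - \left(- \frac{1}{62}\right) \left(-60\right) = -502 - \frac{30}{31} = - \frac{15592}{31}$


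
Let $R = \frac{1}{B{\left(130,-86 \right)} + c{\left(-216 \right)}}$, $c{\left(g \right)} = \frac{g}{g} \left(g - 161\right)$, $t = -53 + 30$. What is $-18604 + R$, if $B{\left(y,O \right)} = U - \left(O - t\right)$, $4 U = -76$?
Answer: $- \frac{6195133}{333} \approx -18604.0$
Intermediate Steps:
$U = -19$ ($U = \frac{1}{4} \left(-76\right) = -19$)
$t = -23$
$c{\left(g \right)} = -161 + g$ ($c{\left(g \right)} = 1 \left(-161 + g\right) = -161 + g$)
$B{\left(y,O \right)} = -42 - O$ ($B{\left(y,O \right)} = -19 - \left(23 + O\right) = -42 - O$)
$R = - \frac{1}{333}$ ($R = \frac{1}{\left(-42 - -86\right) - 377} = \frac{1}{\left(-42 + 86\right) - 377} = \frac{1}{44 - 377} = \frac{1}{-333} = - \frac{1}{333} \approx -0.003003$)
$-18604 + R = -18604 - \frac{1}{333} = - \frac{6195133}{333}$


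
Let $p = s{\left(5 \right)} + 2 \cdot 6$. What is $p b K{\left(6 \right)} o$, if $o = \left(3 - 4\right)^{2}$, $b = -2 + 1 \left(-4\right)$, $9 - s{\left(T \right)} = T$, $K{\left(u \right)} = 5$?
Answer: $-480$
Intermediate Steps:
$s{\left(T \right)} = 9 - T$
$p = 16$ ($p = \left(9 - 5\right) + 2 \cdot 6 = \left(9 - 5\right) + 12 = 4 + 12 = 16$)
$b = -6$ ($b = -2 - 4 = -6$)
$o = 1$ ($o = \left(-1\right)^{2} = 1$)
$p b K{\left(6 \right)} o = 16 \left(-6\right) 5 \cdot 1 = 16 \left(\left(-30\right) 1\right) = 16 \left(-30\right) = -480$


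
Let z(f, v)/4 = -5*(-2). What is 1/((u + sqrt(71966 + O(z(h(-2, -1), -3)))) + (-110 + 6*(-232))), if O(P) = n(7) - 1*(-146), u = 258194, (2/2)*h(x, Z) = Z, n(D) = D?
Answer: 256692/65890710745 - sqrt(72119)/65890710745 ≈ 3.8916e-6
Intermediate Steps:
h(x, Z) = Z
z(f, v) = 40 (z(f, v) = 4*(-5*(-2)) = 4*10 = 40)
O(P) = 153 (O(P) = 7 - 1*(-146) = 7 + 146 = 153)
1/((u + sqrt(71966 + O(z(h(-2, -1), -3)))) + (-110 + 6*(-232))) = 1/((258194 + sqrt(71966 + 153)) + (-110 + 6*(-232))) = 1/((258194 + sqrt(72119)) + (-110 - 1392)) = 1/((258194 + sqrt(72119)) - 1502) = 1/(256692 + sqrt(72119))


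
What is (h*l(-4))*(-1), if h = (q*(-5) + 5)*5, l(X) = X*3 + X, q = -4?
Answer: 2000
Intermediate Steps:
l(X) = 4*X (l(X) = 3*X + X = 4*X)
h = 125 (h = (-4*(-5) + 5)*5 = (20 + 5)*5 = 25*5 = 125)
(h*l(-4))*(-1) = (125*(4*(-4)))*(-1) = (125*(-16))*(-1) = -2000*(-1) = 2000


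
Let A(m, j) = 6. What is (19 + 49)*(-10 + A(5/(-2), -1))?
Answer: -272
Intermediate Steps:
(19 + 49)*(-10 + A(5/(-2), -1)) = (19 + 49)*(-10 + 6) = 68*(-4) = -272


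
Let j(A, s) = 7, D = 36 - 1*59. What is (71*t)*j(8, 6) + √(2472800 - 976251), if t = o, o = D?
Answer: -11431 + √1496549 ≈ -10208.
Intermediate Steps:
D = -23 (D = 36 - 59 = -23)
o = -23
t = -23
(71*t)*j(8, 6) + √(2472800 - 976251) = (71*(-23))*7 + √(2472800 - 976251) = -1633*7 + √1496549 = -11431 + √1496549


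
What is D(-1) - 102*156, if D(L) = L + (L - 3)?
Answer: -15917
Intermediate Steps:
D(L) = -3 + 2*L (D(L) = L + (-3 + L) = -3 + 2*L)
D(-1) - 102*156 = (-3 + 2*(-1)) - 102*156 = (-3 - 2) - 15912 = -5 - 15912 = -15917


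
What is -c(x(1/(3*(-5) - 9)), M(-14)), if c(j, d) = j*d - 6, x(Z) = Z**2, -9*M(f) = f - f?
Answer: 6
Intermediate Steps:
M(f) = 0 (M(f) = -(f - f)/9 = -1/9*0 = 0)
c(j, d) = -6 + d*j (c(j, d) = d*j - 6 = -6 + d*j)
-c(x(1/(3*(-5) - 9)), M(-14)) = -(-6 + 0*(1/(3*(-5) - 9))**2) = -(-6 + 0*(1/(-15 - 9))**2) = -(-6 + 0*(1/(-24))**2) = -(-6 + 0*(-1/24)**2) = -(-6 + 0*(1/576)) = -(-6 + 0) = -1*(-6) = 6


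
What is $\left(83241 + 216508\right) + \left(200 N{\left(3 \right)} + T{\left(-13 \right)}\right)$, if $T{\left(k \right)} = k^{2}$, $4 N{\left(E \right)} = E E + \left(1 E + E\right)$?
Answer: $300668$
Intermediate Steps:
$N{\left(E \right)} = \frac{E}{2} + \frac{E^{2}}{4}$ ($N{\left(E \right)} = \frac{E E + \left(1 E + E\right)}{4} = \frac{E^{2} + \left(E + E\right)}{4} = \frac{E^{2} + 2 E}{4} = \frac{E}{2} + \frac{E^{2}}{4}$)
$\left(83241 + 216508\right) + \left(200 N{\left(3 \right)} + T{\left(-13 \right)}\right) = \left(83241 + 216508\right) + \left(200 \cdot \frac{1}{4} \cdot 3 \left(2 + 3\right) + \left(-13\right)^{2}\right) = 299749 + \left(200 \cdot \frac{1}{4} \cdot 3 \cdot 5 + 169\right) = 299749 + \left(200 \cdot \frac{15}{4} + 169\right) = 299749 + \left(750 + 169\right) = 299749 + 919 = 300668$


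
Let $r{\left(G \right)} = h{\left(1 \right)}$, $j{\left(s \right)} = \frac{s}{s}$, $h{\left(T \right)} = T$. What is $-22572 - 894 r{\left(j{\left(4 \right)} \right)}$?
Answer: $-23466$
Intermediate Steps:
$j{\left(s \right)} = 1$
$r{\left(G \right)} = 1$
$-22572 - 894 r{\left(j{\left(4 \right)} \right)} = -22572 - 894 = -23466$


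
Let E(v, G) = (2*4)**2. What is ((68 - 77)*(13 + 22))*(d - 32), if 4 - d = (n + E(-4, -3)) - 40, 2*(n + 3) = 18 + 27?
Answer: 45045/2 ≈ 22523.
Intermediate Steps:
E(v, G) = 64 (E(v, G) = 8**2 = 64)
n = 39/2 (n = -3 + (18 + 27)/2 = -3 + (1/2)*45 = -3 + 45/2 = 39/2 ≈ 19.500)
d = -79/2 (d = 4 - ((39/2 + 64) - 40) = 4 - (167/2 - 40) = 4 - 1*87/2 = 4 - 87/2 = -79/2 ≈ -39.500)
((68 - 77)*(13 + 22))*(d - 32) = ((68 - 77)*(13 + 22))*(-79/2 - 32) = -9*35*(-143/2) = -315*(-143/2) = 45045/2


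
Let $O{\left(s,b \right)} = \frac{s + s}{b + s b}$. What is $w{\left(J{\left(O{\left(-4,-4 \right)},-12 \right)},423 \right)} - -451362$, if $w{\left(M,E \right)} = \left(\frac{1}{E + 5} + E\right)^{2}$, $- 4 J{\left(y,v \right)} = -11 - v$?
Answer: $\frac{115459588633}{183184} \approx 6.3029 \cdot 10^{5}$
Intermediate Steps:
$O{\left(s,b \right)} = \frac{2 s}{b + b s}$
$J{\left(y,v \right)} = \frac{11}{4} + \frac{v}{4}$ ($J{\left(y,v \right)} = - \frac{-11 - v}{4} = \frac{11}{4} + \frac{v}{4}$)
$w{\left(M,E \right)} = \left(E + \frac{1}{5 + E}\right)^{2}$ ($w{\left(M,E \right)} = \left(\frac{1}{5 + E} + E\right)^{2} = \left(E + \frac{1}{5 + E}\right)^{2}$)
$w{\left(J{\left(O{\left(-4,-4 \right)},-12 \right)},423 \right)} - -451362 = \frac{\left(1 + 423^{2} + 5 \cdot 423\right)^{2}}{\left(5 + 423\right)^{2}} - -451362 = \frac{\left(1 + 178929 + 2115\right)^{2}}{183184} + 451362 = \frac{181045^{2}}{183184} + 451362 = \frac{1}{183184} \cdot 32777292025 + 451362 = \frac{32777292025}{183184} + 451362 = \frac{115459588633}{183184}$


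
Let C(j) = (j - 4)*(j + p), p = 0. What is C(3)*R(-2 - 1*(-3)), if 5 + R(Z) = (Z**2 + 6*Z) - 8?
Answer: 18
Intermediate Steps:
C(j) = j*(-4 + j) (C(j) = (j - 4)*(j + 0) = (-4 + j)*j = j*(-4 + j))
R(Z) = -13 + Z**2 + 6*Z (R(Z) = -5 + ((Z**2 + 6*Z) - 8) = -5 + (-8 + Z**2 + 6*Z) = -13 + Z**2 + 6*Z)
C(3)*R(-2 - 1*(-3)) = (3*(-4 + 3))*(-13 + (-2 - 1*(-3))**2 + 6*(-2 - 1*(-3))) = (3*(-1))*(-13 + (-2 + 3)**2 + 6*(-2 + 3)) = -3*(-13 + 1**2 + 6*1) = -3*(-13 + 1 + 6) = -3*(-6) = 18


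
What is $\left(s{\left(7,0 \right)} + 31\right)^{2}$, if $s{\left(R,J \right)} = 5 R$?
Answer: $4356$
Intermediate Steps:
$\left(s{\left(7,0 \right)} + 31\right)^{2} = \left(5 \cdot 7 + 31\right)^{2} = \left(35 + 31\right)^{2} = 66^{2} = 4356$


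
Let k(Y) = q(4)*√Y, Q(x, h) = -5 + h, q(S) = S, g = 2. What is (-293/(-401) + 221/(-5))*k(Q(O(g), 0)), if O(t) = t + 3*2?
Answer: -348624*I*√5/2005 ≈ -388.8*I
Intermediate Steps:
O(t) = 6 + t (O(t) = t + 6 = 6 + t)
k(Y) = 4*√Y
(-293/(-401) + 221/(-5))*k(Q(O(g), 0)) = (-293/(-401) + 221/(-5))*(4*√(-5 + 0)) = (-293*(-1/401) + 221*(-⅕))*(4*√(-5)) = (293/401 - 221/5)*(4*(I*√5)) = -348624*I*√5/2005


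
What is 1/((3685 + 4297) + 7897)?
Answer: 1/15879 ≈ 6.2976e-5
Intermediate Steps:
1/((3685 + 4297) + 7897) = 1/(7982 + 7897) = 1/15879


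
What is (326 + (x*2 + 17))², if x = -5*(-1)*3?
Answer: 139129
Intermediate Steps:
x = 15 (x = 5*3 = 15)
(326 + (x*2 + 17))² = (326 + (15*2 + 17))² = (326 + (30 + 17))² = (326 + 47)² = 373² = 139129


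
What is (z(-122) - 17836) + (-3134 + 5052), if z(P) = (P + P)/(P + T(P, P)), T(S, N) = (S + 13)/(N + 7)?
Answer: -221566418/13921 ≈ -15916.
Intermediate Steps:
T(S, N) = (13 + S)/(7 + N)
z(P) = 2*P/(P + (13 + P)/(7 + P)) (z(P) = (P + P)/(P + (13 + P)/(7 + P)) = (2*P)/(P + (13 + P)/(7 + P)) = 2*P/(P + (13 + P)/(7 + P)))
(z(-122) - 17836) + (-3134 + 5052) = (2*(-122)*(7 - 122)/(13 - 122 - 122*(7 - 122)) - 17836) + (-3134 + 5052) = (2*(-122)*(-115)/(13 - 122 - 122*(-115)) - 17836) + 1918 = (2*(-122)*(-115)/(13 - 122 + 14030) - 17836) + 1918 = (2*(-122)*(-115)/13921 - 17836) + 1918 = (2*(-122)*(1/13921)*(-115) - 17836) + 1918 = (28060/13921 - 17836) + 1918 = -248266896/13921 + 1918 = -221566418/13921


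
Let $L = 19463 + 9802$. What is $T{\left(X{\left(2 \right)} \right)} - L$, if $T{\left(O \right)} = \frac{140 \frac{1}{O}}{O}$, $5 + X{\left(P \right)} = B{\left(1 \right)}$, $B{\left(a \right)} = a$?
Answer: $- \frac{117025}{4} \approx -29256.0$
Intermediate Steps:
$L = 29265$
$X{\left(P \right)} = -4$ ($X{\left(P \right)} = -5 + 1 = -4$)
$T{\left(O \right)} = \frac{140}{O^{2}}$
$T{\left(X{\left(2 \right)} \right)} - L = \frac{140}{16} - 29265 = 140 \cdot \frac{1}{16} - 29265 = \frac{35}{4} - 29265 = - \frac{117025}{4}$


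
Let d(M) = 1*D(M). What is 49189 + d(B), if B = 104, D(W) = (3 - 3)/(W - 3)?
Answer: 49189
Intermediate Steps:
D(W) = 0 (D(W) = 0/(-3 + W) = 0)
d(M) = 0 (d(M) = 1*0 = 0)
49189 + d(B) = 49189 + 0 = 49189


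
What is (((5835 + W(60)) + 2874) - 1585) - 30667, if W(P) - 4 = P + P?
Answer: -23419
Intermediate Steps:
W(P) = 4 + 2*P (W(P) = 4 + (P + P) = 4 + 2*P)
(((5835 + W(60)) + 2874) - 1585) - 30667 = (((5835 + (4 + 2*60)) + 2874) - 1585) - 30667 = (((5835 + (4 + 120)) + 2874) - 1585) - 30667 = (((5835 + 124) + 2874) - 1585) - 30667 = ((5959 + 2874) - 1585) - 30667 = (8833 - 1585) - 30667 = 7248 - 30667 = -23419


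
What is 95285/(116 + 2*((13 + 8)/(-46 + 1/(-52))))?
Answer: 228017005/275404 ≈ 827.94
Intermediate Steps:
95285/(116 + 2*((13 + 8)/(-46 + 1/(-52)))) = 95285/(116 + 2*(21/(-46 - 1/52))) = 95285/(116 + 2*(21/(-2393/52))) = 95285/(116 + 2*(21*(-52/2393))) = 95285/(116 + 2*(-1092/2393)) = 95285/(116 - 2184/2393) = 95285/(275404/2393) = 95285*(2393/275404) = 228017005/275404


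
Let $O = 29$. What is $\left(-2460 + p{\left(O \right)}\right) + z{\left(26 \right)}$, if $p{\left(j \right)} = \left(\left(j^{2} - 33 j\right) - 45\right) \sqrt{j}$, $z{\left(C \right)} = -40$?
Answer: $-2500 - 161 \sqrt{29} \approx -3367.0$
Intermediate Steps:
$p{\left(j \right)} = \sqrt{j} \left(-45 + j^{2} - 33 j\right)$ ($p{\left(j \right)} = \left(-45 + j^{2} - 33 j\right) \sqrt{j} = \sqrt{j} \left(-45 + j^{2} - 33 j\right)$)
$\left(-2460 + p{\left(O \right)}\right) + z{\left(26 \right)} = \left(-2460 + \sqrt{29} \left(-45 + 29^{2} - 957\right)\right) - 40 = \left(-2460 + \sqrt{29} \left(-45 + 841 - 957\right)\right) - 40 = \left(-2460 + \sqrt{29} \left(-161\right)\right) - 40 = \left(-2460 - 161 \sqrt{29}\right) - 40 = -2500 - 161 \sqrt{29}$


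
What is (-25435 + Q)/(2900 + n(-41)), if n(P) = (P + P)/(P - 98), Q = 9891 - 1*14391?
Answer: -4160965/403182 ≈ -10.320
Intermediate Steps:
Q = -4500 (Q = 9891 - 14391 = -4500)
n(P) = 2*P/(-98 + P) (n(P) = (2*P)/(-98 + P) = 2*P/(-98 + P))
(-25435 + Q)/(2900 + n(-41)) = (-25435 - 4500)/(2900 + 2*(-41)/(-98 - 41)) = -29935/(2900 + 2*(-41)/(-139)) = -29935/(2900 + 2*(-41)*(-1/139)) = -29935/(2900 + 82/139) = -29935/403182/139 = -29935*139/403182 = -4160965/403182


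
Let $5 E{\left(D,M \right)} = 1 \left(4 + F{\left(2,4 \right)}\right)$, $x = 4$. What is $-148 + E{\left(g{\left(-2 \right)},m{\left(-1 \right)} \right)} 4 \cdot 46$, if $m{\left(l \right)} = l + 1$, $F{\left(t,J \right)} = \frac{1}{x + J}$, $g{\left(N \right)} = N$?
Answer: $\frac{19}{5} \approx 3.8$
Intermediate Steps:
$F{\left(t,J \right)} = \frac{1}{4 + J}$
$m{\left(l \right)} = 1 + l$
$E{\left(D,M \right)} = \frac{33}{40}$ ($E{\left(D,M \right)} = \frac{1 \left(4 + \frac{1}{4 + 4}\right)}{5} = \frac{1 \left(4 + \frac{1}{8}\right)}{5} = \frac{1 \cdot \frac{33}{8}}{5} = \frac{1}{5} \cdot \frac{33}{8} = \frac{33}{40}$)
$-148 + E{\left(g{\left(-2 \right)},m{\left(-1 \right)} \right)} 4 \cdot 46 = -148 + \frac{33 \cdot 4 \cdot 46}{40} = -148 + \frac{33}{40} \cdot 184 = -148 + \frac{759}{5} = \frac{19}{5}$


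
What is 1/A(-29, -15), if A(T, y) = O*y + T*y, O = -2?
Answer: 1/465 ≈ 0.0021505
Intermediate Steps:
A(T, y) = -2*y + T*y
1/A(-29, -15) = 1/(-15*(-2 - 29)) = 1/(-15*(-31)) = 1/465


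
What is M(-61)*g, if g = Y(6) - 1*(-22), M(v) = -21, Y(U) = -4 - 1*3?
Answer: -315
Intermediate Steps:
Y(U) = -7 (Y(U) = -4 - 3 = -7)
g = 15 (g = -7 - 1*(-22) = -7 + 22 = 15)
M(-61)*g = -21*15 = -315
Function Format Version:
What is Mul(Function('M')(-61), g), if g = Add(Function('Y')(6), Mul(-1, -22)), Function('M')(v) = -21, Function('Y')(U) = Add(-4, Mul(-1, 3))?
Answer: -315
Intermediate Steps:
Function('Y')(U) = -7 (Function('Y')(U) = Add(-4, -3) = -7)
g = 15 (g = Add(-7, Mul(-1, -22)) = Add(-7, 22) = 15)
Mul(Function('M')(-61), g) = Mul(-21, 15) = -315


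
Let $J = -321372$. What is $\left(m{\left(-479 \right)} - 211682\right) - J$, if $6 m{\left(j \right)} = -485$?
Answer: $\frac{657655}{6} \approx 1.0961 \cdot 10^{5}$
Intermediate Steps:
$m{\left(j \right)} = - \frac{485}{6}$ ($m{\left(j \right)} = \frac{1}{6} \left(-485\right) = - \frac{485}{6}$)
$\left(m{\left(-479 \right)} - 211682\right) - J = \left(- \frac{485}{6} - 211682\right) - -321372 = - \frac{1270577}{6} + 321372 = \frac{657655}{6}$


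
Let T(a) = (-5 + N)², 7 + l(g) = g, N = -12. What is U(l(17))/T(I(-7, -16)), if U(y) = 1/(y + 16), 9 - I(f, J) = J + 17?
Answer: 1/7514 ≈ 0.00013308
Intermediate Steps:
I(f, J) = -8 - J (I(f, J) = 9 - (J + 17) = 9 - (17 + J) = 9 + (-17 - J) = -8 - J)
l(g) = -7 + g
T(a) = 289 (T(a) = (-5 - 12)² = (-17)² = 289)
U(y) = 1/(16 + y)
U(l(17))/T(I(-7, -16)) = 1/((16 + (-7 + 17))*289) = (1/289)/(16 + 10) = (1/289)/26 = (1/26)*(1/289) = 1/7514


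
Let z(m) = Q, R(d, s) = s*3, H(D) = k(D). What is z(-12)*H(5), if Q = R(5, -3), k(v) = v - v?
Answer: 0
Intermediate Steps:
k(v) = 0
H(D) = 0
R(d, s) = 3*s
Q = -9 (Q = 3*(-3) = -9)
z(m) = -9
z(-12)*H(5) = -9*0 = 0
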